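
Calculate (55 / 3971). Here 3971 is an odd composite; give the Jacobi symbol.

0

Reciprocity: 55 ≡ 3 and 3971 ≡ 3 (mod 4), so (55/3971) = −(3971/55).
Reduce top mod 55: now compute (11/55).
Reciprocity: 11 ≡ 3 and 55 ≡ 3 (mod 4), so (11/55) = −(55/11).
Reduce top mod 11: now compute (0/11).
Top reduces to 0: gcd > 1, so the symbol is 0.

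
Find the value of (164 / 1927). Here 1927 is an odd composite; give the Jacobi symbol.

0

Pull out 2^2: since 1927 ≡ 7 (mod 8), (2/1927) = +1, so (2/1927)^2 = +1.
Reciprocity: 41 ≡ 1 and 1927 ≡ 3 (mod 4), so (41/1927) = +(1927/41).
Reduce top mod 41: now compute (0/41).
Top reduces to 0: gcd > 1, so the symbol is 0.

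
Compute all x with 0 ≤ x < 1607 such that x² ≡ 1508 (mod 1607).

Since 1607 ≡ 3 (mod 4), a square root of 1508 is 1508^((1607+1)/4) = 1508^402 mod 1607.
Repeated squaring: 1508^2≡159, 1508^4≡1176, 1508^8≡956, 1508^16≡1160, 1508^32≡541, 1508^64≡207, 1508^128≡1067, 1508^256≡733 (mod 1607).
1508^402 = 1508^(256+128+16+2) ≡ 179 (mod 1607).
Check: 179² = 32041 ≡ 1508 (mod 1607). The two roots are 179 and 1428.

179, 1428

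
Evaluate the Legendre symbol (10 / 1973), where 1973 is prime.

Pull out 2: since 1973 ≡ 5 (mod 8), (2/1973) = -1.
Reciprocity: 5 ≡ 1 and 1973 ≡ 1 (mod 4), so (5/1973) = +(1973/5).
Reduce top mod 5: now compute (3/5).
Reciprocity: 3 ≡ 3 and 5 ≡ 1 (mod 4), so (3/5) = +(5/3).
Reduce top mod 3: now compute (2/3).
Pull out 2: since 3 ≡ 3 (mod 8), (2/3) = -1.
Reached (1/3) = 1. Collecting the sign flips along the way, the symbol is +1.

1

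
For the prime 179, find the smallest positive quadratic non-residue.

(2/179) = −1, so 2 is the smallest positive non-residue mod 179.

2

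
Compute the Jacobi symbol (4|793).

Pull out 2^2: since 793 ≡ 1 (mod 8), (2/793) = +1, so (2/793)^2 = +1.
Reached (1/793) = 1. Collecting the sign flips along the way, the symbol is +1.

1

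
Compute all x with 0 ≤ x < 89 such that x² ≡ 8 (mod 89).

89 ≡ 1 (mod 4), so we find a root by search.
Trying successive values, 39² = 1521 ≡ 8 (mod 89). The other root is 89 − 39 = 50.

39, 50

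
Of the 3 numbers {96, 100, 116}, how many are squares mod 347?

2

(96/347) = -1 → non-residue.
(100/347) = +1 → QR.
(116/347) = +1 → QR.
Total quadratic residues among the 3: 2.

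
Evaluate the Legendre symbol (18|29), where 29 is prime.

-1

Euler's criterion: (18/29) ≡ 18^14 (mod 29).
18^2 ≡ 5 (mod 29)
18^4 ≡ 25 (mod 29)
18^8 ≡ 16 (mod 29)
18^14 = 18^(8+4+2) ≡ 28 (mod 29).
Result is 28 ≡ −1, so (18/29) = −1.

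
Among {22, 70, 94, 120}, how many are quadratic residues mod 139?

(22/139) = -1 → non-residue.
(70/139) = -1 → non-residue.
(94/139) = -1 → non-residue.
(120/139) = +1 → QR.
Total quadratic residues among the 4: 1.

1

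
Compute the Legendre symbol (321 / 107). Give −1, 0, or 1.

First reduce: 321 ≡ 0 (mod 107).
Top reduces to 0: gcd > 1, so the symbol is 0.

0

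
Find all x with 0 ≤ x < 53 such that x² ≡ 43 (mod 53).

53 ≡ 1 (mod 4), so we find a root by search.
Trying successive values, 19² = 361 ≡ 43 (mod 53). The other root is 53 − 19 = 34.

19, 34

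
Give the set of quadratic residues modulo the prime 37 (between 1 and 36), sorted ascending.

Square k = 1,…,18 (k and 37−k give the same square):
1²=1, 2²=4, 3²=9, 4²=16, 5²=25, 6²=36, 7²≡12, 8²≡27, 9²≡7, 10²≡26, 11²≡10, 12²≡33, 13²≡21, 14²≡11, 15²≡3, 16²≡34, 17²≡30, 18²≡28 (mod 37).
So the quadratic residues mod 37 are {1, 3, 4, 7, 9, 10, 11, 12, 16, 21, 25, 26, 27, 28, 30, 33, 34, 36}.

1, 3, 4, 7, 9, 10, 11, 12, 16, 21, 25, 26, 27, 28, 30, 33, 34, 36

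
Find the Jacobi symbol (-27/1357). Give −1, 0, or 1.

First reduce: -27 ≡ 1330 (mod 1357).
Pull out 2: since 1357 ≡ 5 (mod 8), (2/1357) = -1.
Reciprocity: 665 ≡ 1 and 1357 ≡ 1 (mod 4), so (665/1357) = +(1357/665).
Reduce top mod 665: now compute (27/665).
Reciprocity: 27 ≡ 3 and 665 ≡ 1 (mod 4), so (27/665) = +(665/27).
Reduce top mod 27: now compute (17/27).
Reciprocity: 17 ≡ 1 and 27 ≡ 3 (mod 4), so (17/27) = +(27/17).
Reduce top mod 17: now compute (10/17).
Pull out 2: since 17 ≡ 1 (mod 8), (2/17) = +1.
Reciprocity: 5 ≡ 1 and 17 ≡ 1 (mod 4), so (5/17) = +(17/5).
Reduce top mod 5: now compute (2/5).
Pull out 2: since 5 ≡ 5 (mod 8), (2/5) = -1.
Reached (1/5) = 1. Collecting the sign flips along the way, the symbol is +1.

1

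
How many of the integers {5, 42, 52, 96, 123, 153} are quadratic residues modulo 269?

3

(5/269) = +1 → QR.
(42/269) = -1 → non-residue.
(52/269) = +1 → QR.
(96/269) = +1 → QR.
(123/269) = -1 → non-residue.
(153/269) = -1 → non-residue.
Total quadratic residues among the 6: 3.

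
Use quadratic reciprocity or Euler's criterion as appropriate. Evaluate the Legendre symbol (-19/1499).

1

First reduce: -19 ≡ 1480 (mod 1499).
Pull out 2^3: since 1499 ≡ 3 (mod 8), (2/1499) = -1, so (2/1499)^3 = -1.
Reciprocity: 185 ≡ 1 and 1499 ≡ 3 (mod 4), so (185/1499) = +(1499/185).
Reduce top mod 185: now compute (19/185).
Reciprocity: 19 ≡ 3 and 185 ≡ 1 (mod 4), so (19/185) = +(185/19).
Reduce top mod 19: now compute (14/19).
Pull out 2: since 19 ≡ 3 (mod 8), (2/19) = -1.
Reciprocity: 7 ≡ 3 and 19 ≡ 3 (mod 4), so (7/19) = −(19/7).
Reduce top mod 7: now compute (5/7).
Reciprocity: 5 ≡ 1 and 7 ≡ 3 (mod 4), so (5/7) = +(7/5).
Reduce top mod 5: now compute (2/5).
Pull out 2: since 5 ≡ 5 (mod 8), (2/5) = -1.
Reached (1/5) = 1. Collecting the sign flips along the way, the symbol is +1.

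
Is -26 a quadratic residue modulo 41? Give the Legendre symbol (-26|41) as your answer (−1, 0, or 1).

First reduce: -26 ≡ 15 (mod 41).
Reciprocity: 15 ≡ 3 and 41 ≡ 1 (mod 4), so (15/41) = +(41/15).
Reduce top mod 15: now compute (11/15).
Reciprocity: 11 ≡ 3 and 15 ≡ 3 (mod 4), so (11/15) = −(15/11).
Reduce top mod 11: now compute (4/11).
Pull out 2^2: since 11 ≡ 3 (mod 8), (2/11) = -1, so (2/11)^2 = +1.
Reached (1/11) = 1. Collecting the sign flips along the way, the symbol is -1.

-1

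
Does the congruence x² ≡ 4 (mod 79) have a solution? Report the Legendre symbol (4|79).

Pull out 2^2: since 79 ≡ 7 (mod 8), (2/79) = +1, so (2/79)^2 = +1.
Reached (1/79) = 1. Collecting the sign flips along the way, the symbol is +1.

1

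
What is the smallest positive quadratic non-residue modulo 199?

(2/199) = +1, so 2 is a residue.
(3/199) = −1, so 3 is the smallest positive non-residue mod 199.

3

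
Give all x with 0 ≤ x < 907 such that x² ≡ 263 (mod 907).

349, 558

Since 907 ≡ 3 (mod 4), a square root of 263 is 263^((907+1)/4) = 263^227 mod 907.
Repeated squaring: 263^2≡237, 263^4≡842, 263^8≡597, 263^16≡865, 263^32≡857, 263^64≡686, 263^128≡770 (mod 907).
263^227 = 263^(128+64+32+2+1) ≡ 558 (mod 907).
Check: 558² = 311364 ≡ 263 (mod 907). The two roots are 349 and 558.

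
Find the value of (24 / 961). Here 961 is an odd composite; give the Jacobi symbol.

Pull out 2^3: since 961 ≡ 1 (mod 8), (2/961) = +1, so (2/961)^3 = +1.
Reciprocity: 3 ≡ 3 and 961 ≡ 1 (mod 4), so (3/961) = +(961/3).
Reduce top mod 3: now compute (1/3).
Reached (1/3) = 1. Collecting the sign flips along the way, the symbol is +1.

1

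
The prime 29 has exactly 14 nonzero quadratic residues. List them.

Square k = 1,…,14 (k and 29−k give the same square):
1²=1, 2²=4, 3²=9, 4²=16, 5²=25, 6²≡7, 7²≡20, 8²≡6, 9²≡23, 10²≡13, 11²≡5, 12²≡28, 13²≡24, 14²≡22 (mod 29).
So the quadratic residues mod 29 are {1, 4, 5, 6, 7, 9, 13, 16, 20, 22, 23, 24, 25, 28}.

1, 4, 5, 6, 7, 9, 13, 16, 20, 22, 23, 24, 25, 28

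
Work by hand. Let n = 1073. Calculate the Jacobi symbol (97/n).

1

Reciprocity: 97 ≡ 1 and 1073 ≡ 1 (mod 4), so (97/1073) = +(1073/97).
Reduce top mod 97: now compute (6/97).
Pull out 2: since 97 ≡ 1 (mod 8), (2/97) = +1.
Reciprocity: 3 ≡ 3 and 97 ≡ 1 (mod 4), so (3/97) = +(97/3).
Reduce top mod 3: now compute (1/3).
Reached (1/3) = 1. Collecting the sign flips along the way, the symbol is +1.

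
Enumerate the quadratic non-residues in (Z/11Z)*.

Square k = 1,…,5 (k and 11−k give the same square):
1²=1, 2²=4, 3²=9, 4²≡5, 5²≡3 (mod 11).
The residues are {1, 3, 4, 5, 9}; the non-residues are the remaining 5 nonzero classes.

2 6 7 8 10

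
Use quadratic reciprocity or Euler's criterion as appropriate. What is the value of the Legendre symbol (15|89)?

Euler's criterion: (15/89) ≡ 15^44 (mod 89).
15^2 ≡ 47 (mod 89)
15^4 ≡ 73 (mod 89)
15^8 ≡ 78 (mod 89)
15^16 ≡ 32 (mod 89)
15^32 ≡ 45 (mod 89)
15^44 = 15^(32+8+4) ≡ 88 (mod 89).
Result is 88 ≡ −1, so (15/89) = −1.

-1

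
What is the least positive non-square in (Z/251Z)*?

(2/251) = −1, so 2 is the smallest positive non-residue mod 251.

2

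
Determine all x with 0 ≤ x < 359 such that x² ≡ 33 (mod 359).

93, 266

Since 359 ≡ 3 (mod 4), a square root of 33 is 33^((359+1)/4) = 33^90 mod 359.
Repeated squaring: 33^2≡12, 33^4≡144, 33^8≡273, 33^16≡216, 33^32≡345, 33^64≡196 (mod 359).
33^90 = 33^(64+16+8+2) ≡ 266 (mod 359).
Check: 266² = 70756 ≡ 33 (mod 359). The two roots are 93 and 266.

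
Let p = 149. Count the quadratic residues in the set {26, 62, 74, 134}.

1

(26/149) = +1 → QR.
(62/149) = -1 → non-residue.
(74/149) = -1 → non-residue.
(134/149) = -1 → non-residue.
Total quadratic residues among the 4: 1.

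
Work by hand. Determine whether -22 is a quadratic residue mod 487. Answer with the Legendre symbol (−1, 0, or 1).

Euler's criterion: (-22/487) ≡ 465^243 (mod 487).
465^2 ≡ 484 (mod 487)
465^4 ≡ 9 (mod 487)
465^8 ≡ 81 (mod 487)
465^16 ≡ 230 (mod 487)
465^32 ≡ 304 (mod 487)
465^64 ≡ 373 (mod 487)
465^128 ≡ 334 (mod 487)
465^243 = 465^(128+64+32+16+2+1) ≡ 1 (mod 487).
Result is 1, so (-22/487) = 1.

1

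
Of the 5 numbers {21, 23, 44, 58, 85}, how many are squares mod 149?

(21/149) = -1 → non-residue.
(23/149) = -1 → non-residue.
(44/149) = -1 → non-residue.
(58/149) = -1 → non-residue.
(85/149) = +1 → QR.
Total quadratic residues among the 5: 1.

1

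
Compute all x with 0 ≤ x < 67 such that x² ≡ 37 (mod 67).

Since 67 ≡ 3 (mod 4), a square root of 37 is 37^((67+1)/4) = 37^17 mod 67.
Repeated squaring: 37^2≡29, 37^4≡37, 37^8≡29, 37^16≡37 (mod 67).
37^17 = 37^(16+1) ≡ 29 (mod 67).
Check: 29² = 841 ≡ 37 (mod 67). The two roots are 29 and 38.

29, 38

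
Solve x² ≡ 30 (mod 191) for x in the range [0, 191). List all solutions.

Since 191 ≡ 3 (mod 4), a square root of 30 is 30^((191+1)/4) = 30^48 mod 191.
Repeated squaring: 30^2≡136, 30^4≡160, 30^8≡6, 30^16≡36, 30^32≡150 (mod 191).
30^48 = 30^(32+16) ≡ 52 (mod 191).
Check: 52² = 2704 ≡ 30 (mod 191). The two roots are 52 and 139.

52, 139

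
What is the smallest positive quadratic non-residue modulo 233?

3

(2/233) = +1, so 2 is a residue.
(3/233) = −1, so 3 is the smallest positive non-residue mod 233.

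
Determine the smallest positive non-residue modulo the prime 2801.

(2/2801) = +1, so 2 is a residue.
(3/2801) = −1, so 3 is the smallest positive non-residue mod 2801.

3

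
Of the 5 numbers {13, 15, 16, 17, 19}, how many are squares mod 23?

(13/23) = +1 → QR.
(15/23) = -1 → non-residue.
(16/23) = +1 → QR.
(17/23) = -1 → non-residue.
(19/23) = -1 → non-residue.
Total quadratic residues among the 5: 2.

2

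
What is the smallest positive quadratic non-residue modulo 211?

2

(2/211) = −1, so 2 is the smallest positive non-residue mod 211.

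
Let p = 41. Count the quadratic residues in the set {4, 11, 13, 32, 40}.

3

(4/41) = +1 → QR.
(11/41) = -1 → non-residue.
(13/41) = -1 → non-residue.
(32/41) = +1 → QR.
(40/41) = +1 → QR.
Total quadratic residues among the 5: 3.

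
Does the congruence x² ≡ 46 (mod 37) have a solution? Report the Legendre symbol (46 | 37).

1

First reduce: 46 ≡ 9 (mod 37).
Reciprocity: 9 ≡ 1 and 37 ≡ 1 (mod 4), so (9/37) = +(37/9).
Reduce top mod 9: now compute (1/9).
Reached (1/9) = 1. Collecting the sign flips along the way, the symbol is +1.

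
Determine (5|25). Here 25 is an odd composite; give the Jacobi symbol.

0

Reciprocity: 5 ≡ 1 and 25 ≡ 1 (mod 4), so (5/25) = +(25/5).
Reduce top mod 5: now compute (0/5).
Top reduces to 0: gcd > 1, so the symbol is 0.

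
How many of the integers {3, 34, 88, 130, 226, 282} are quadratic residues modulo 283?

(3/283) = -1 → non-residue.
(34/283) = +1 → QR.
(88/283) = -1 → non-residue.
(130/283) = +1 → QR.
(226/283) = -1 → non-residue.
(282/283) = -1 → non-residue.
Total quadratic residues among the 6: 2.

2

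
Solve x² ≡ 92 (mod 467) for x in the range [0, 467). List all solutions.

Since 467 ≡ 3 (mod 4), a square root of 92 is 92^((467+1)/4) = 92^117 mod 467.
Repeated squaring: 92^2≡58, 92^4≡95, 92^8≡152, 92^16≡221, 92^32≡273, 92^64≡276 (mod 467).
92^117 = 92^(64+32+16+4+1) ≡ 305 (mod 467).
Check: 305² = 93025 ≡ 92 (mod 467). The two roots are 162 and 305.

162, 305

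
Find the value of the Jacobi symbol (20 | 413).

-1

Pull out 2^2: since 413 ≡ 5 (mod 8), (2/413) = -1, so (2/413)^2 = +1.
Reciprocity: 5 ≡ 1 and 413 ≡ 1 (mod 4), so (5/413) = +(413/5).
Reduce top mod 5: now compute (3/5).
Reciprocity: 3 ≡ 3 and 5 ≡ 1 (mod 4), so (3/5) = +(5/3).
Reduce top mod 3: now compute (2/3).
Pull out 2: since 3 ≡ 3 (mod 8), (2/3) = -1.
Reached (1/3) = 1. Collecting the sign flips along the way, the symbol is -1.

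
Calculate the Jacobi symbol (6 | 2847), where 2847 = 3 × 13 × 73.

Pull out 2: since 2847 ≡ 7 (mod 8), (2/2847) = +1.
Reciprocity: 3 ≡ 3 and 2847 ≡ 3 (mod 4), so (3/2847) = −(2847/3).
Reduce top mod 3: now compute (0/3).
Top reduces to 0: gcd > 1, so the symbol is 0.

0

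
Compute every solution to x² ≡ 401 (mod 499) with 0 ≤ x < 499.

Since 499 ≡ 3 (mod 4), a square root of 401 is 401^((499+1)/4) = 401^125 mod 499.
Repeated squaring: 401^2≡123, 401^4≡159, 401^8≡331, 401^16≡280, 401^32≡57, 401^64≡255 (mod 499).
401^125 = 401^(64+32+16+8+4+1) ≡ 30 (mod 499).
Check: 30² = 900 ≡ 401 (mod 499). The two roots are 30 and 469.

30, 469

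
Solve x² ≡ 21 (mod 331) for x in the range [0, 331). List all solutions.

Since 331 ≡ 3 (mod 4), a square root of 21 is 21^((331+1)/4) = 21^83 mod 331.
Repeated squaring: 21^2≡110, 21^4≡184, 21^8≡94, 21^16≡230, 21^32≡271, 21^64≡290 (mod 331).
21^83 = 21^(64+16+2+1) ≡ 141 (mod 331).
Check: 141² = 19881 ≡ 21 (mod 331). The two roots are 141 and 190.

141, 190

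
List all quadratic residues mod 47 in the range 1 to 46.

Square k = 1,…,23 (k and 47−k give the same square):
1²=1, 2²=4, 3²=9, 4²=16, 5²=25, 6²=36, 7²≡2, 8²≡17, 9²≡34, 10²≡6, 11²≡27, 12²≡3, 13²≡28, 14²≡8, 15²≡37, 16²≡21, 17²≡7, 18²≡42, 19²≡32, 20²≡24, 21²≡18, 22²≡14, 23²≡12 (mod 47).
So the quadratic residues mod 47 are {1, 2, 3, 4, 6, 7, 8, 9, 12, 14, 16, 17, 18, 21, 24, 25, 27, 28, 32, 34, 36, 37, 42}.

1 2 3 4 6 7 8 9 12 14 16 17 18 21 24 25 27 28 32 34 36 37 42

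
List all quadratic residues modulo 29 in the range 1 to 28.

Square k = 1,…,14 (k and 29−k give the same square):
1²=1, 2²=4, 3²=9, 4²=16, 5²=25, 6²≡7, 7²≡20, 8²≡6, 9²≡23, 10²≡13, 11²≡5, 12²≡28, 13²≡24, 14²≡22 (mod 29).
So the quadratic residues mod 29 are {1, 4, 5, 6, 7, 9, 13, 16, 20, 22, 23, 24, 25, 28}.

1,4,5,6,7,9,13,16,20,22,23,24,25,28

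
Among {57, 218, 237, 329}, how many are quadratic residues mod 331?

(57/331) = -1 → non-residue.
(218/331) = -1 → non-residue.
(237/331) = -1 → non-residue.
(329/331) = +1 → QR.
Total quadratic residues among the 4: 1.

1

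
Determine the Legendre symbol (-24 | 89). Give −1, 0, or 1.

-1

Euler's criterion: (-24/89) ≡ 65^44 (mod 89).
65^2 ≡ 42 (mod 89)
65^4 ≡ 73 (mod 89)
65^8 ≡ 78 (mod 89)
65^16 ≡ 32 (mod 89)
65^32 ≡ 45 (mod 89)
65^44 = 65^(32+8+4) ≡ 88 (mod 89).
Result is 88 ≡ −1, so (-24/89) = −1.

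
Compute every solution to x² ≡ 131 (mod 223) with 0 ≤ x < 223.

77, 146

Since 223 ≡ 3 (mod 4), a square root of 131 is 131^((223+1)/4) = 131^56 mod 223.
Repeated squaring: 131^2≡213, 131^4≡100, 131^8≡188, 131^16≡110, 131^32≡58 (mod 223).
131^56 = 131^(32+16+8) ≡ 146 (mod 223).
Check: 146² = 21316 ≡ 131 (mod 223). The two roots are 77 and 146.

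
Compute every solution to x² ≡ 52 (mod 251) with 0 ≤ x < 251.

Since 251 ≡ 3 (mod 4), a square root of 52 is 52^((251+1)/4) = 52^63 mod 251.
Repeated squaring: 52^2≡194, 52^4≡237, 52^8≡196, 52^16≡13, 52^32≡169 (mod 251).
52^63 = 52^(32+16+8+4+2+1) ≡ 110 (mod 251).
Check: 110² = 12100 ≡ 52 (mod 251). The two roots are 110 and 141.

110, 141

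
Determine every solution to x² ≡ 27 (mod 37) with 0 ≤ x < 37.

37 ≡ 1 (mod 4), so we find a root by search.
Trying successive values, 8² = 64 ≡ 27 (mod 37). The other root is 37 − 8 = 29.

8, 29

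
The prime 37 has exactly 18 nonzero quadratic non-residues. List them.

2, 5, 6, 8, 13, 14, 15, 17, 18, 19, 20, 22, 23, 24, 29, 31, 32, 35

Square k = 1,…,18 (k and 37−k give the same square):
1²=1, 2²=4, 3²=9, 4²=16, 5²=25, 6²=36, 7²≡12, 8²≡27, 9²≡7, 10²≡26, 11²≡10, 12²≡33, 13²≡21, 14²≡11, 15²≡3, 16²≡34, 17²≡30, 18²≡28 (mod 37).
The residues are {1, 3, 4, 7, 9, 10, 11, 12, 16, 21, 25, 26, 27, 28, 30, 33, 34, 36}; the non-residues are the remaining 18 nonzero classes.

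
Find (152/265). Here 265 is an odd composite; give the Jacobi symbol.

Pull out 2^3: since 265 ≡ 1 (mod 8), (2/265) = +1, so (2/265)^3 = +1.
Reciprocity: 19 ≡ 3 and 265 ≡ 1 (mod 4), so (19/265) = +(265/19).
Reduce top mod 19: now compute (18/19).
Pull out 2: since 19 ≡ 3 (mod 8), (2/19) = -1.
Reciprocity: 9 ≡ 1 and 19 ≡ 3 (mod 4), so (9/19) = +(19/9).
Reduce top mod 9: now compute (1/9).
Reached (1/9) = 1. Collecting the sign flips along the way, the symbol is -1.

-1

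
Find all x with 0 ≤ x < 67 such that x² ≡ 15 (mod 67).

22, 45

Since 67 ≡ 3 (mod 4), a square root of 15 is 15^((67+1)/4) = 15^17 mod 67.
Repeated squaring: 15^2≡24, 15^4≡40, 15^8≡59, 15^16≡64 (mod 67).
15^17 = 15^(16+1) ≡ 22 (mod 67).
Check: 22² = 484 ≡ 15 (mod 67). The two roots are 22 and 45.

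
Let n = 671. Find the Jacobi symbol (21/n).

1

Reciprocity: 21 ≡ 1 and 671 ≡ 3 (mod 4), so (21/671) = +(671/21).
Reduce top mod 21: now compute (20/21).
Pull out 2^2: since 21 ≡ 5 (mod 8), (2/21) = -1, so (2/21)^2 = +1.
Reciprocity: 5 ≡ 1 and 21 ≡ 1 (mod 4), so (5/21) = +(21/5).
Reduce top mod 5: now compute (1/5).
Reached (1/5) = 1. Collecting the sign flips along the way, the symbol is +1.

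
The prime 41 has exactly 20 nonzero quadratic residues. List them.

Square k = 1,…,20 (k and 41−k give the same square):
1²=1, 2²=4, 3²=9, 4²=16, 5²=25, 6²=36, 7²≡8, 8²≡23, 9²≡40, 10²≡18, 11²≡39, 12²≡21, 13²≡5, 14²≡32, 15²≡20, 16²≡10, 17²≡2, 18²≡37, 19²≡33, 20²≡31 (mod 41).
So the quadratic residues mod 41 are {1, 2, 4, 5, 8, 9, 10, 16, 18, 20, 21, 23, 25, 31, 32, 33, 36, 37, 39, 40}.

1,2,4,5,8,9,10,16,18,20,21,23,25,31,32,33,36,37,39,40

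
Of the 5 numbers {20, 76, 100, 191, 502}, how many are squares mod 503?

(20/503) = -1 → non-residue.
(76/503) = -1 → non-residue.
(100/503) = +1 → QR.
(191/503) = -1 → non-residue.
(502/503) = -1 → non-residue.
Total quadratic residues among the 5: 1.

1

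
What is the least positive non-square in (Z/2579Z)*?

(2/2579) = −1, so 2 is the smallest positive non-residue mod 2579.

2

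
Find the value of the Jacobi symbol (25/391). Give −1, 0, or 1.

1

Reciprocity: 25 ≡ 1 and 391 ≡ 3 (mod 4), so (25/391) = +(391/25).
Reduce top mod 25: now compute (16/25).
Pull out 2^4: since 25 ≡ 1 (mod 8), (2/25) = +1, so (2/25)^4 = +1.
Reached (1/25) = 1. Collecting the sign flips along the way, the symbol is +1.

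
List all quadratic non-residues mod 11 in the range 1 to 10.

Square k = 1,…,5 (k and 11−k give the same square):
1²=1, 2²=4, 3²=9, 4²≡5, 5²≡3 (mod 11).
The residues are {1, 3, 4, 5, 9}; the non-residues are the remaining 5 nonzero classes.

2, 6, 7, 8, 10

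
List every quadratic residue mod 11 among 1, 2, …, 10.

1, 3, 4, 5, 9

Square k = 1,…,5 (k and 11−k give the same square):
1²=1, 2²=4, 3²=9, 4²≡5, 5²≡3 (mod 11).
So the quadratic residues mod 11 are {1, 3, 4, 5, 9}.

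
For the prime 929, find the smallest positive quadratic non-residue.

3

(2/929) = +1, so 2 is a residue.
(3/929) = −1, so 3 is the smallest positive non-residue mod 929.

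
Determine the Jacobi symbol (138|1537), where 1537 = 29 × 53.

Pull out 2: since 1537 ≡ 1 (mod 8), (2/1537) = +1.
Reciprocity: 69 ≡ 1 and 1537 ≡ 1 (mod 4), so (69/1537) = +(1537/69).
Reduce top mod 69: now compute (19/69).
Reciprocity: 19 ≡ 3 and 69 ≡ 1 (mod 4), so (19/69) = +(69/19).
Reduce top mod 19: now compute (12/19).
Pull out 2^2: since 19 ≡ 3 (mod 8), (2/19) = -1, so (2/19)^2 = +1.
Reciprocity: 3 ≡ 3 and 19 ≡ 3 (mod 4), so (3/19) = −(19/3).
Reduce top mod 3: now compute (1/3).
Reached (1/3) = 1. Collecting the sign flips along the way, the symbol is -1.

-1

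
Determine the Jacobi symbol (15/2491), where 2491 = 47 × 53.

-1

Reciprocity: 15 ≡ 3 and 2491 ≡ 3 (mod 4), so (15/2491) = −(2491/15).
Reduce top mod 15: now compute (1/15).
Reached (1/15) = 1. Collecting the sign flips along the way, the symbol is -1.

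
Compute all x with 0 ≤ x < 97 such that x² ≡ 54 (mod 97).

97 ≡ 1 (mod 4), so we find a root by search.
Trying successive values, 32² = 1024 ≡ 54 (mod 97). The other root is 97 − 32 = 65.

32, 65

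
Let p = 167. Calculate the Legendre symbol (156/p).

-1

Pull out 2^2: since 167 ≡ 7 (mod 8), (2/167) = +1, so (2/167)^2 = +1.
Reciprocity: 39 ≡ 3 and 167 ≡ 3 (mod 4), so (39/167) = −(167/39).
Reduce top mod 39: now compute (11/39).
Reciprocity: 11 ≡ 3 and 39 ≡ 3 (mod 4), so (11/39) = −(39/11).
Reduce top mod 11: now compute (6/11).
Pull out 2: since 11 ≡ 3 (mod 8), (2/11) = -1.
Reciprocity: 3 ≡ 3 and 11 ≡ 3 (mod 4), so (3/11) = −(11/3).
Reduce top mod 3: now compute (2/3).
Pull out 2: since 3 ≡ 3 (mod 8), (2/3) = -1.
Reached (1/3) = 1. Collecting the sign flips along the way, the symbol is -1.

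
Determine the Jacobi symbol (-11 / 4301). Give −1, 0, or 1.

First reduce: -11 ≡ 4290 (mod 4301).
Pull out 2: since 4301 ≡ 5 (mod 8), (2/4301) = -1.
Reciprocity: 2145 ≡ 1 and 4301 ≡ 1 (mod 4), so (2145/4301) = +(4301/2145).
Reduce top mod 2145: now compute (11/2145).
Reciprocity: 11 ≡ 3 and 2145 ≡ 1 (mod 4), so (11/2145) = +(2145/11).
Reduce top mod 11: now compute (0/11).
Top reduces to 0: gcd > 1, so the symbol is 0.

0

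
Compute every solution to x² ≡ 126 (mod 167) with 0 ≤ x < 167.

31, 136

Since 167 ≡ 3 (mod 4), a square root of 126 is 126^((167+1)/4) = 126^42 mod 167.
Repeated squaring: 126^2≡11, 126^4≡121, 126^8≡112, 126^16≡19, 126^32≡27 (mod 167).
126^42 = 126^(32+8+2) ≡ 31 (mod 167).
Check: 31² = 961 ≡ 126 (mod 167). The two roots are 31 and 136.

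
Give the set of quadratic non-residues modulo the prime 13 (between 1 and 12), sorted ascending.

Square k = 1,…,6 (k and 13−k give the same square):
1²=1, 2²=4, 3²=9, 4²≡3, 5²≡12, 6²≡10 (mod 13).
The residues are {1, 3, 4, 9, 10, 12}; the non-residues are the remaining 6 nonzero classes.

2 5 6 7 8 11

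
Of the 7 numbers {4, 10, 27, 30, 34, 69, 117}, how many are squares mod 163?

4

(4/163) = +1 → QR.
(10/163) = +1 → QR.
(27/163) = -1 → non-residue.
(30/163) = -1 → non-residue.
(34/163) = +1 → QR.
(69/163) = +1 → QR.
(117/163) = -1 → non-residue.
Total quadratic residues among the 7: 4.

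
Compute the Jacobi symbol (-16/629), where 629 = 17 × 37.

First reduce: -16 ≡ 613 (mod 629).
Reciprocity: 613 ≡ 1 and 629 ≡ 1 (mod 4), so (613/629) = +(629/613).
Reduce top mod 613: now compute (16/613).
Pull out 2^4: since 613 ≡ 5 (mod 8), (2/613) = -1, so (2/613)^4 = +1.
Reached (1/613) = 1. Collecting the sign flips along the way, the symbol is +1.

1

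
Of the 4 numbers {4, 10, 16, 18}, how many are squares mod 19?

(4/19) = +1 → QR.
(10/19) = -1 → non-residue.
(16/19) = +1 → QR.
(18/19) = -1 → non-residue.
Total quadratic residues among the 4: 2.

2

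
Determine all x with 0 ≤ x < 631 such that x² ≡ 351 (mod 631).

211, 420

Since 631 ≡ 3 (mod 4), a square root of 351 is 351^((631+1)/4) = 351^158 mod 631.
Repeated squaring: 351^2≡156, 351^4≡358, 351^8≡71, 351^16≡624, 351^32≡49, 351^64≡508, 351^128≡616 (mod 631).
351^158 = 351^(128+16+8+4+2) ≡ 420 (mod 631).
Check: 420² = 176400 ≡ 351 (mod 631). The two roots are 211 and 420.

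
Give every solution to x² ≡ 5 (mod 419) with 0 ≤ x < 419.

41, 378

Since 419 ≡ 3 (mod 4), a square root of 5 is 5^((419+1)/4) = 5^105 mod 419.
Repeated squaring: 5^2≡25, 5^4≡206, 5^8≡117, 5^16≡281, 5^32≡189, 5^64≡106 (mod 419).
5^105 = 5^(64+32+8+1) ≡ 41 (mod 419).
Check: 41² = 1681 ≡ 5 (mod 419). The two roots are 41 and 378.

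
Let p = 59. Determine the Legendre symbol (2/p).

Euler's criterion: (2/59) ≡ 2^29 (mod 59).
2^2 ≡ 4 (mod 59)
2^4 ≡ 16 (mod 59)
2^8 ≡ 20 (mod 59)
2^16 ≡ 46 (mod 59)
2^29 = 2^(16+8+4+1) ≡ 58 (mod 59).
Result is 58 ≡ −1, so (2/59) = −1.

-1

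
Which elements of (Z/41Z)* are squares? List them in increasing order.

1,2,4,5,8,9,10,16,18,20,21,23,25,31,32,33,36,37,39,40

Square k = 1,…,20 (k and 41−k give the same square):
1²=1, 2²=4, 3²=9, 4²=16, 5²=25, 6²=36, 7²≡8, 8²≡23, 9²≡40, 10²≡18, 11²≡39, 12²≡21, 13²≡5, 14²≡32, 15²≡20, 16²≡10, 17²≡2, 18²≡37, 19²≡33, 20²≡31 (mod 41).
So the quadratic residues mod 41 are {1, 2, 4, 5, 8, 9, 10, 16, 18, 20, 21, 23, 25, 31, 32, 33, 36, 37, 39, 40}.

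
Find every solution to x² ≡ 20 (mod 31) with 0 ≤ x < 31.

12, 19

Since 31 ≡ 3 (mod 4), a square root of 20 is 20^((31+1)/4) = 20^8 mod 31.
Repeated squaring: 20^2≡28, 20^4≡9, 20^8≡19 (mod 31).
20^8 = 20^(8) ≡ 19 (mod 31).
Check: 19² = 361 ≡ 20 (mod 31). The two roots are 12 and 19.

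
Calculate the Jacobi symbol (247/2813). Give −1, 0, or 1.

-1

Reciprocity: 247 ≡ 3 and 2813 ≡ 1 (mod 4), so (247/2813) = +(2813/247).
Reduce top mod 247: now compute (96/247).
Pull out 2^5: since 247 ≡ 7 (mod 8), (2/247) = +1, so (2/247)^5 = +1.
Reciprocity: 3 ≡ 3 and 247 ≡ 3 (mod 4), so (3/247) = −(247/3).
Reduce top mod 3: now compute (1/3).
Reached (1/3) = 1. Collecting the sign flips along the way, the symbol is -1.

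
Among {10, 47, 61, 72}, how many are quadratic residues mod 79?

2

(10/79) = +1 → QR.
(47/79) = -1 → non-residue.
(61/79) = -1 → non-residue.
(72/79) = +1 → QR.
Total quadratic residues among the 4: 2.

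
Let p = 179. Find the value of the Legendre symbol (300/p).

Euler's criterion: (300/179) ≡ 121^89 (mod 179).
121^2 ≡ 142 (mod 179)
121^4 ≡ 116 (mod 179)
121^8 ≡ 31 (mod 179)
121^16 ≡ 66 (mod 179)
121^32 ≡ 60 (mod 179)
121^64 ≡ 20 (mod 179)
121^89 = 121^(64+16+8+1) ≡ 1 (mod 179).
Result is 1, so (300/179) = 1.

1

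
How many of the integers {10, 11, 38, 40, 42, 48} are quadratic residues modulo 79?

(10/79) = +1 → QR.
(11/79) = +1 → QR.
(38/79) = +1 → QR.
(40/79) = +1 → QR.
(42/79) = +1 → QR.
(48/79) = -1 → non-residue.
Total quadratic residues among the 6: 5.

5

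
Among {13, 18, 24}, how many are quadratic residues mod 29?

(13/29) = +1 → QR.
(18/29) = -1 → non-residue.
(24/29) = +1 → QR.
Total quadratic residues among the 3: 2.

2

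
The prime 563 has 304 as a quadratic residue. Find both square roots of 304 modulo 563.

Since 563 ≡ 3 (mod 4), a square root of 304 is 304^((563+1)/4) = 304^141 mod 563.
Repeated squaring: 304^2≡84, 304^4≡300, 304^8≡483, 304^16≡207, 304^32≡61, 304^64≡343, 304^128≡545 (mod 563).
304^141 = 304^(128+8+4+1) ≡ 368 (mod 563).
Check: 368² = 135424 ≡ 304 (mod 563). The two roots are 195 and 368.

195, 368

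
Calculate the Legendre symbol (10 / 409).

Euler's criterion: (10/409) ≡ 10^204 (mod 409).
10^2 ≡ 100 (mod 409)
10^4 ≡ 184 (mod 409)
10^8 ≡ 318 (mod 409)
10^16 ≡ 101 (mod 409)
10^32 ≡ 385 (mod 409)
10^64 ≡ 167 (mod 409)
10^128 ≡ 77 (mod 409)
10^204 = 10^(128+64+8+4) ≡ 1 (mod 409).
Result is 1, so (10/409) = 1.

1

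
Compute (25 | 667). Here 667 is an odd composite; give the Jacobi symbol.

1

Reciprocity: 25 ≡ 1 and 667 ≡ 3 (mod 4), so (25/667) = +(667/25).
Reduce top mod 25: now compute (17/25).
Reciprocity: 17 ≡ 1 and 25 ≡ 1 (mod 4), so (17/25) = +(25/17).
Reduce top mod 17: now compute (8/17).
Pull out 2^3: since 17 ≡ 1 (mod 8), (2/17) = +1, so (2/17)^3 = +1.
Reached (1/17) = 1. Collecting the sign flips along the way, the symbol is +1.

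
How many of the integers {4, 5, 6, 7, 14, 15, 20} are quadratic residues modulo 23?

(4/23) = +1 → QR.
(5/23) = -1 → non-residue.
(6/23) = +1 → QR.
(7/23) = -1 → non-residue.
(14/23) = -1 → non-residue.
(15/23) = -1 → non-residue.
(20/23) = -1 → non-residue.
Total quadratic residues among the 7: 2.

2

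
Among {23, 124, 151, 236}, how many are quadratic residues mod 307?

0

(23/307) = -1 → non-residue.
(124/307) = -1 → non-residue.
(151/307) = -1 → non-residue.
(236/307) = -1 → non-residue.
Total quadratic residues among the 4: 0.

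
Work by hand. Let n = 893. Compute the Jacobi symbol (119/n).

1

Reciprocity: 119 ≡ 3 and 893 ≡ 1 (mod 4), so (119/893) = +(893/119).
Reduce top mod 119: now compute (60/119).
Pull out 2^2: since 119 ≡ 7 (mod 8), (2/119) = +1, so (2/119)^2 = +1.
Reciprocity: 15 ≡ 3 and 119 ≡ 3 (mod 4), so (15/119) = −(119/15).
Reduce top mod 15: now compute (14/15).
Pull out 2: since 15 ≡ 7 (mod 8), (2/15) = +1.
Reciprocity: 7 ≡ 3 and 15 ≡ 3 (mod 4), so (7/15) = −(15/7).
Reduce top mod 7: now compute (1/7).
Reached (1/7) = 1. Collecting the sign flips along the way, the symbol is +1.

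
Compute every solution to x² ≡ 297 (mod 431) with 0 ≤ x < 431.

Since 431 ≡ 3 (mod 4), a square root of 297 is 297^((431+1)/4) = 297^108 mod 431.
Repeated squaring: 297^2≡285, 297^4≡197, 297^8≡19, 297^16≡361, 297^32≡159, 297^64≡283 (mod 431).
297^108 = 297^(64+32+8+4) ≡ 177 (mod 431).
Check: 177² = 31329 ≡ 297 (mod 431). The two roots are 177 and 254.

177, 254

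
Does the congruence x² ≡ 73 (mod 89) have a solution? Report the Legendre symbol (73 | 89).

Reciprocity: 73 ≡ 1 and 89 ≡ 1 (mod 4), so (73/89) = +(89/73).
Reduce top mod 73: now compute (16/73).
Pull out 2^4: since 73 ≡ 1 (mod 8), (2/73) = +1, so (2/73)^4 = +1.
Reached (1/73) = 1. Collecting the sign flips along the way, the symbol is +1.

1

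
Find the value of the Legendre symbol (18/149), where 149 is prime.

-1

Pull out 2: since 149 ≡ 5 (mod 8), (2/149) = -1.
Reciprocity: 9 ≡ 1 and 149 ≡ 1 (mod 4), so (9/149) = +(149/9).
Reduce top mod 9: now compute (5/9).
Reciprocity: 5 ≡ 1 and 9 ≡ 1 (mod 4), so (5/9) = +(9/5).
Reduce top mod 5: now compute (4/5).
Pull out 2^2: since 5 ≡ 5 (mod 8), (2/5) = -1, so (2/5)^2 = +1.
Reached (1/5) = 1. Collecting the sign flips along the way, the symbol is -1.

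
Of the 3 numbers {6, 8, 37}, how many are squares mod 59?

0

(6/59) = -1 → non-residue.
(8/59) = -1 → non-residue.
(37/59) = -1 → non-residue.
Total quadratic residues among the 3: 0.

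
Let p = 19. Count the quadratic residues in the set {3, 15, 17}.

(3/19) = -1 → non-residue.
(15/19) = -1 → non-residue.
(17/19) = +1 → QR.
Total quadratic residues among the 3: 1.

1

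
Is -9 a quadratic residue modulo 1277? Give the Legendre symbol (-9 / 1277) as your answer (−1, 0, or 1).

1

First reduce: -9 ≡ 1268 (mod 1277).
Pull out 2^2: since 1277 ≡ 5 (mod 8), (2/1277) = -1, so (2/1277)^2 = +1.
Reciprocity: 317 ≡ 1 and 1277 ≡ 1 (mod 4), so (317/1277) = +(1277/317).
Reduce top mod 317: now compute (9/317).
Reciprocity: 9 ≡ 1 and 317 ≡ 1 (mod 4), so (9/317) = +(317/9).
Reduce top mod 9: now compute (2/9).
Pull out 2: since 9 ≡ 1 (mod 8), (2/9) = +1.
Reached (1/9) = 1. Collecting the sign flips along the way, the symbol is +1.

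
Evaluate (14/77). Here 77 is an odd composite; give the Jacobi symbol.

Pull out 2: since 77 ≡ 5 (mod 8), (2/77) = -1.
Reciprocity: 7 ≡ 3 and 77 ≡ 1 (mod 4), so (7/77) = +(77/7).
Reduce top mod 7: now compute (0/7).
Top reduces to 0: gcd > 1, so the symbol is 0.

0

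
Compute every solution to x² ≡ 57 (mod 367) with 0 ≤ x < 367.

Since 367 ≡ 3 (mod 4), a square root of 57 is 57^((367+1)/4) = 57^92 mod 367.
Repeated squaring: 57^2≡313, 57^4≡347, 57^8≡33, 57^16≡355, 57^32≡144, 57^64≡184 (mod 367).
57^92 = 57^(64+16+8+4) ≡ 290 (mod 367).
Check: 290² = 84100 ≡ 57 (mod 367). The two roots are 77 and 290.

77, 290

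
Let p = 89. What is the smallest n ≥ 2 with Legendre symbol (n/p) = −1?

3

(2/89) = +1, so 2 is a residue.
(3/89) = −1, so 3 is the smallest positive non-residue mod 89.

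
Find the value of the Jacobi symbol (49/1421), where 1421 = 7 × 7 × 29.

0

Reciprocity: 49 ≡ 1 and 1421 ≡ 1 (mod 4), so (49/1421) = +(1421/49).
Reduce top mod 49: now compute (0/49).
Top reduces to 0: gcd > 1, so the symbol is 0.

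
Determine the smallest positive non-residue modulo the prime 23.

5

(2/23) = +1, so 2 is a residue.
(3/23) = +1, so 3 is a residue.
(4/23) = +1, so 4 is a residue.
(5/23) = −1, so 5 is the smallest positive non-residue mod 23.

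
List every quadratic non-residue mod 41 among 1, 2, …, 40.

3,6,7,11,12,13,14,15,17,19,22,24,26,27,28,29,30,34,35,38

Square k = 1,…,20 (k and 41−k give the same square):
1²=1, 2²=4, 3²=9, 4²=16, 5²=25, 6²=36, 7²≡8, 8²≡23, 9²≡40, 10²≡18, 11²≡39, 12²≡21, 13²≡5, 14²≡32, 15²≡20, 16²≡10, 17²≡2, 18²≡37, 19²≡33, 20²≡31 (mod 41).
The residues are {1, 2, 4, 5, 8, 9, 10, 16, 18, 20, 21, 23, 25, 31, 32, 33, 36, 37, 39, 40}; the non-residues are the remaining 20 nonzero classes.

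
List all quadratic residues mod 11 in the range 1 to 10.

1 3 4 5 9

Square k = 1,…,5 (k and 11−k give the same square):
1²=1, 2²=4, 3²=9, 4²≡5, 5²≡3 (mod 11).
So the quadratic residues mod 11 are {1, 3, 4, 5, 9}.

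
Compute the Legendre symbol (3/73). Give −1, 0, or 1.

1

Euler's criterion: (3/73) ≡ 3^36 (mod 73).
3^2 ≡ 9 (mod 73)
3^4 ≡ 8 (mod 73)
3^8 ≡ 64 (mod 73)
3^16 ≡ 8 (mod 73)
3^32 ≡ 64 (mod 73)
3^36 = 3^(32+4) ≡ 1 (mod 73).
Result is 1, so (3/73) = 1.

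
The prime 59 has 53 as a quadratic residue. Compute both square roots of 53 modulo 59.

Since 59 ≡ 3 (mod 4), a square root of 53 is 53^((59+1)/4) = 53^15 mod 59.
Repeated squaring: 53^2≡36, 53^4≡57, 53^8≡4 (mod 59).
53^15 = 53^(8+4+2+1) ≡ 17 (mod 59).
Check: 17² = 289 ≡ 53 (mod 59). The two roots are 17 and 42.

17, 42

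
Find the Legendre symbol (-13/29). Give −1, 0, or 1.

1

Euler's criterion: (-13/29) ≡ 16^14 (mod 29).
16^2 ≡ 24 (mod 29)
16^4 ≡ 25 (mod 29)
16^8 ≡ 16 (mod 29)
16^14 = 16^(8+4+2) ≡ 1 (mod 29).
Result is 1, so (-13/29) = 1.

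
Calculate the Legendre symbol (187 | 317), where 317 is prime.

-1

Euler's criterion: (187/317) ≡ 187^158 (mod 317).
187^2 ≡ 99 (mod 317)
187^4 ≡ 291 (mod 317)
187^8 ≡ 42 (mod 317)
187^16 ≡ 179 (mod 317)
187^32 ≡ 24 (mod 317)
187^64 ≡ 259 (mod 317)
187^128 ≡ 194 (mod 317)
187^158 = 187^(128+16+8+4+2) ≡ 316 (mod 317).
Result is 316 ≡ −1, so (187/317) = −1.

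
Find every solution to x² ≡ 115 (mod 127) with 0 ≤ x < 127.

Since 127 ≡ 3 (mod 4), a square root of 115 is 115^((127+1)/4) = 115^32 mod 127.
Repeated squaring: 115^2≡17, 115^4≡35, 115^8≡82, 115^16≡120, 115^32≡49 (mod 127).
115^32 = 115^(32) ≡ 49 (mod 127).
Check: 49² = 2401 ≡ 115 (mod 127). The two roots are 49 and 78.

49, 78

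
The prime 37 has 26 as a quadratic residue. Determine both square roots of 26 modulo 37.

37 ≡ 1 (mod 4), so we find a root by search.
Trying successive values, 10² = 100 ≡ 26 (mod 37). The other root is 37 − 10 = 27.

10, 27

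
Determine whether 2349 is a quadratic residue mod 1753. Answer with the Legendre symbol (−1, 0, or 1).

First reduce: 2349 ≡ 596 (mod 1753).
Pull out 2^2: since 1753 ≡ 1 (mod 8), (2/1753) = +1, so (2/1753)^2 = +1.
Reciprocity: 149 ≡ 1 and 1753 ≡ 1 (mod 4), so (149/1753) = +(1753/149).
Reduce top mod 149: now compute (114/149).
Pull out 2: since 149 ≡ 5 (mod 8), (2/149) = -1.
Reciprocity: 57 ≡ 1 and 149 ≡ 1 (mod 4), so (57/149) = +(149/57).
Reduce top mod 57: now compute (35/57).
Reciprocity: 35 ≡ 3 and 57 ≡ 1 (mod 4), so (35/57) = +(57/35).
Reduce top mod 35: now compute (22/35).
Pull out 2: since 35 ≡ 3 (mod 8), (2/35) = -1.
Reciprocity: 11 ≡ 3 and 35 ≡ 3 (mod 4), so (11/35) = −(35/11).
Reduce top mod 11: now compute (2/11).
Pull out 2: since 11 ≡ 3 (mod 8), (2/11) = -1.
Reached (1/11) = 1. Collecting the sign flips along the way, the symbol is +1.

1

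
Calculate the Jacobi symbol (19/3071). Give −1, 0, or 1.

1

Reciprocity: 19 ≡ 3 and 3071 ≡ 3 (mod 4), so (19/3071) = −(3071/19).
Reduce top mod 19: now compute (12/19).
Pull out 2^2: since 19 ≡ 3 (mod 8), (2/19) = -1, so (2/19)^2 = +1.
Reciprocity: 3 ≡ 3 and 19 ≡ 3 (mod 4), so (3/19) = −(19/3).
Reduce top mod 3: now compute (1/3).
Reached (1/3) = 1. Collecting the sign flips along the way, the symbol is +1.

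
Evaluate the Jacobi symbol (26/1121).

1

Pull out 2: since 1121 ≡ 1 (mod 8), (2/1121) = +1.
Reciprocity: 13 ≡ 1 and 1121 ≡ 1 (mod 4), so (13/1121) = +(1121/13).
Reduce top mod 13: now compute (3/13).
Reciprocity: 3 ≡ 3 and 13 ≡ 1 (mod 4), so (3/13) = +(13/3).
Reduce top mod 3: now compute (1/3).
Reached (1/3) = 1. Collecting the sign flips along the way, the symbol is +1.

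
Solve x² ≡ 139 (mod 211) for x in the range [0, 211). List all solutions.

75, 136

Since 211 ≡ 3 (mod 4), a square root of 139 is 139^((211+1)/4) = 139^53 mod 211.
Repeated squaring: 139^2≡120, 139^4≡52, 139^8≡172, 139^16≡44, 139^32≡37 (mod 211).
139^53 = 139^(32+16+4+1) ≡ 136 (mod 211).
Check: 136² = 18496 ≡ 139 (mod 211). The two roots are 75 and 136.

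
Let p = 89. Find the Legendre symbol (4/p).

Pull out 2^2: since 89 ≡ 1 (mod 8), (2/89) = +1, so (2/89)^2 = +1.
Reached (1/89) = 1. Collecting the sign flips along the way, the symbol is +1.

1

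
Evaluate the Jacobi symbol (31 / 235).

-1

Reciprocity: 31 ≡ 3 and 235 ≡ 3 (mod 4), so (31/235) = −(235/31).
Reduce top mod 31: now compute (18/31).
Pull out 2: since 31 ≡ 7 (mod 8), (2/31) = +1.
Reciprocity: 9 ≡ 1 and 31 ≡ 3 (mod 4), so (9/31) = +(31/9).
Reduce top mod 9: now compute (4/9).
Pull out 2^2: since 9 ≡ 1 (mod 8), (2/9) = +1, so (2/9)^2 = +1.
Reached (1/9) = 1. Collecting the sign flips along the way, the symbol is -1.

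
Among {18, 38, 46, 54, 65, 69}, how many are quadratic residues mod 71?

3

(18/71) = +1 → QR.
(38/71) = +1 → QR.
(46/71) = -1 → non-residue.
(54/71) = +1 → QR.
(65/71) = -1 → non-residue.
(69/71) = -1 → non-residue.
Total quadratic residues among the 6: 3.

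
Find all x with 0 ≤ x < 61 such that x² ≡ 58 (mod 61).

27, 34

61 ≡ 1 (mod 4), so we find a root by search.
Trying successive values, 27² = 729 ≡ 58 (mod 61). The other root is 61 − 27 = 34.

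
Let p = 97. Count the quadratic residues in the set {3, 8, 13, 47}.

3

(3/97) = +1 → QR.
(8/97) = +1 → QR.
(13/97) = -1 → non-residue.
(47/97) = +1 → QR.
Total quadratic residues among the 4: 3.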